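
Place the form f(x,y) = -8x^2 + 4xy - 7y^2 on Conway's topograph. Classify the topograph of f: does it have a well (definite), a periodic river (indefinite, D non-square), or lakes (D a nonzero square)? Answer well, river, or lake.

D = b²−4ac = 4² − 4·(-8)·(-7) = -208
D < 0 ⇒ definite ⇒ every region one sign ⇒ single well

well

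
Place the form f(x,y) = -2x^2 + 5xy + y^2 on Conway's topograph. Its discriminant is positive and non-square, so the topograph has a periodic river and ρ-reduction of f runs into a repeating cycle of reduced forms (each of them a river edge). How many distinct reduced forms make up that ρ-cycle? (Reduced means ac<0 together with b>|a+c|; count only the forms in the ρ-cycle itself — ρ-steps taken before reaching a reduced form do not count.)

D = 33, ⌊√D⌋ = 5
river: ρ → (1,5,-2)
river: ρ → (-2,3,3)
river: ρ → (3,3,-2)
river: ρ → (-2,5,1)
ρ-cycle length = 4 (tail of 0 descent steps not counted)

4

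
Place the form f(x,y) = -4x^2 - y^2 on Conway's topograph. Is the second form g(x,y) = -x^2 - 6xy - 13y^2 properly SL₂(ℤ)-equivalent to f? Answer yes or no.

D₁ = -16, D₂ = -16
f is negative-definite; reduce −f:
−f: flip: (4,0,1)→(1,0,4)
−f: reduced (well bottom): (1,0,4) with a≤c, −a<b≤a
flip sign back: reduced form of f is (-1,0,-4)
g is negative-definite; reduce −g:
−g: translate: b→0 (≡6 mod 2), so (1,6,13)→(1,0,4)
−g: reduced (well bottom): (1,0,4) with a≤c, −a<b≤a
flip sign back: reduced form of g is (-1,0,-4)
reduced forms (-1, 0, -4) vs (-1, 0, -4) ⇒ equivalent

yes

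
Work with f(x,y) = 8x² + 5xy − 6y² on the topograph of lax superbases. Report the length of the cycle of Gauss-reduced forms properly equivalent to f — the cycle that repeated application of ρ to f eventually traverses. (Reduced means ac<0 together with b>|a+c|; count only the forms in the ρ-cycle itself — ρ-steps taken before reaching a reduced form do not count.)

D = 217, ⌊√D⌋ = 14
river: ρ → (-6,7,7)
river: ρ → (7,7,-6)
river: ρ → (-6,5,8)
river: ρ → (8,11,-3)
river: ρ → (-3,13,4)
river: ρ → (4,11,-6)
river: ρ → (-6,13,2)
river: ρ → (2,11,-12)
river: ρ → (-12,13,1)
river: ρ → (1,13,-12)
river: ρ → (-12,11,2)
river: ρ → (2,13,-6)
river: ρ → (-6,11,4)
river: ρ → (4,13,-3)
river: ρ → (-3,11,8)
river: ρ → (8,5,-6)
ρ-cycle length = 16 (tail of 0 descent steps not counted)

16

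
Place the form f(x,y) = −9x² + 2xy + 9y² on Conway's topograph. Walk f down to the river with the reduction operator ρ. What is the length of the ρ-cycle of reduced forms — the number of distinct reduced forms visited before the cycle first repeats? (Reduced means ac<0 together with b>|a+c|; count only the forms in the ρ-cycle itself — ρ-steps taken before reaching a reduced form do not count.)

D = 328, ⌊√D⌋ = 18
river: ρ → (9,16,-2)
river: ρ → (-2,16,9)
river: ρ → (9,2,-9)
river: ρ → (-9,16,2)
river: ρ → (2,16,-9)
river: ρ → (-9,2,9)
ρ-cycle length = 6 (tail of 0 descent steps not counted)

6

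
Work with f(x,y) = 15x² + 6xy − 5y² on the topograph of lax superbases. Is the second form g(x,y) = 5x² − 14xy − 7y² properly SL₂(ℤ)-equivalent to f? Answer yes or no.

D₁ = 336, D₂ = 336
river cycle of f (length 4): (-5, 14, 7), (7, 14, -5), (-5, 16, 4), (4, 16, -5)
river cycle of g (length 4): (-7, 14, 5), (5, 16, -4), (-4, 16, 5), (5, 14, -7)
cycles differ ⇒ inequivalent

no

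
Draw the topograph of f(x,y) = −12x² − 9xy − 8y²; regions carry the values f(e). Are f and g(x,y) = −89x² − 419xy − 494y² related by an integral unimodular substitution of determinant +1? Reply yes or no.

D₁ = -303, D₂ = -303
f is negative-definite; reduce −f:
−f: flip: (12,9,8)→(8,-9,12)
−f: translate: b→7 (≡-9 mod 16), so (8,-9,12)→(8,7,11)
−f: reduced (well bottom): (8,7,11) with a≤c, −a<b≤a
flip sign back: reduced form of f is (-8,-7,-11)
g is negative-definite; reduce −g:
−g: translate: b→63 (≡419 mod 178), so (89,419,494)→(89,63,12)
−g: flip: (89,63,12)→(12,-63,89)
−g: translate: b→9 (≡-63 mod 24), so (12,-63,89)→(12,9,8)
−g: flip: (12,9,8)→(8,-9,12)
−g: translate: b→7 (≡-9 mod 16), so (8,-9,12)→(8,7,11)
−g: reduced (well bottom): (8,7,11) with a≤c, −a<b≤a
flip sign back: reduced form of g is (-8,-7,-11)
reduced forms (-8, -7, -11) vs (-8, -7, -11) ⇒ equivalent

yes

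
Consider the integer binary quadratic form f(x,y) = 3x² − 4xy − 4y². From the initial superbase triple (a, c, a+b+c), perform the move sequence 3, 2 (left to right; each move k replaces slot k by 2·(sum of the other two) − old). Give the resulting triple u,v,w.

start (3,-4,-5) = (f(1,0),f(0,1),f(1,1))
replace slot 3: 2·(3+(-4)) − (-5) = 3 → (3,-4,3)
replace slot 2: 2·(3+3) − (-4) = 16 → (3,16,3)

3,16,3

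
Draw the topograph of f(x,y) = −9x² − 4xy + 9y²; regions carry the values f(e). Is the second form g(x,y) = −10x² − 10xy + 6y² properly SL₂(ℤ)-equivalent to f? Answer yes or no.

D₁ = 340, D₂ = 340
river cycle of f (length 10): (9, 4, -9), (-9, 14, 4), (4, 18, -1), (-1, 18, 4), (4, 14, -9), (-9, 4, 9), (9, 14, -4), (-4, 18, 1), (1, 18, -4), (-4, 14, 9)
river cycle of g (length 6): (6, 10, -10), (-10, 10, 6), (6, 14, -6), (-6, 10, 10), (10, 10, -6), (-6, 14, 6)
cycles differ ⇒ inequivalent

no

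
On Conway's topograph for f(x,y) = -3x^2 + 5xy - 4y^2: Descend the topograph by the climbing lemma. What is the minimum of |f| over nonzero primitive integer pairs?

translate: b→1 (≡-5 mod 6), so (3,-5,4)→(3,1,2)
flip: (3,1,2)→(2,-1,3)
reduced (well bottom): (2,-1,3) with a≤c, −a<b≤a
well minimum |f| = |-2| = 2 (negative-definite)

2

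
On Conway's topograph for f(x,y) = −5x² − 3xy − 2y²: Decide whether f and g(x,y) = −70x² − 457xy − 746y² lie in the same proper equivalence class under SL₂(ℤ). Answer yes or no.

D₁ = -31, D₂ = -31
f is negative-definite; reduce −f:
−f: flip: (5,3,2)→(2,-3,5)
−f: translate: b→1 (≡-3 mod 4), so (2,-3,5)→(2,1,4)
−f: reduced (well bottom): (2,1,4) with a≤c, −a<b≤a
flip sign back: reduced form of f is (-2,-1,-4)
g is negative-definite; reduce −g:
−g: translate: b→37 (≡457 mod 140), so (70,457,746)→(70,37,5)
−g: flip: (70,37,5)→(5,-37,70)
−g: translate: b→3 (≡-37 mod 10), so (5,-37,70)→(5,3,2)
−g: flip: (5,3,2)→(2,-3,5)
−g: translate: b→1 (≡-3 mod 4), so (2,-3,5)→(2,1,4)
−g: reduced (well bottom): (2,1,4) with a≤c, −a<b≤a
flip sign back: reduced form of g is (-2,-1,-4)
reduced forms (-2, -1, -4) vs (-2, -1, -4) ⇒ equivalent

yes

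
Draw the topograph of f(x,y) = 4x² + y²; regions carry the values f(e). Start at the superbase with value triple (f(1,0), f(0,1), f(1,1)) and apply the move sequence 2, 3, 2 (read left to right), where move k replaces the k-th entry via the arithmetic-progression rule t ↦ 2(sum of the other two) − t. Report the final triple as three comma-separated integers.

start (4,1,5) = (f(1,0),f(0,1),f(1,1))
replace slot 2: 2·(4+5) − 1 = 17 → (4,17,5)
replace slot 3: 2·(4+17) − 5 = 37 → (4,17,37)
replace slot 2: 2·(4+37) − 17 = 65 → (4,65,37)

4,65,37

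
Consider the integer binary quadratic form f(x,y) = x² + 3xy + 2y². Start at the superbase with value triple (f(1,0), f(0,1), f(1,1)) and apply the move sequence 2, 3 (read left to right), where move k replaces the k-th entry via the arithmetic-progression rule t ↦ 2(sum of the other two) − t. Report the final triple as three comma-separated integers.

start (1,2,6) = (f(1,0),f(0,1),f(1,1))
replace slot 2: 2·(1+6) − 2 = 12 → (1,12,6)
replace slot 3: 2·(1+12) − 6 = 20 → (1,12,20)

1,12,20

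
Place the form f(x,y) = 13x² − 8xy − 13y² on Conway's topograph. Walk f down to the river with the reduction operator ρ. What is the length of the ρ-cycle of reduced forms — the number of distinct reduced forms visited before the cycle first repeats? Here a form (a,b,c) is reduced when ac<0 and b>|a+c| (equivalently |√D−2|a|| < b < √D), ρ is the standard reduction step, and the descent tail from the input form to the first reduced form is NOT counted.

D = 740, ⌊√D⌋ = 27
descent: ρ → (-13,8,13)  [lands on river]
river: ρ → (13,18,-8)
river: ρ → (-8,14,17)
river: ρ → (17,20,-5)
river: ρ → (-5,20,17)
river: ρ → (17,14,-8)
river: ρ → (-8,18,13)
river: ρ → (13,8,-13)
river: ρ → (-13,18,8)
river: ρ → (8,14,-17)
river: ρ → (-17,20,5)
river: ρ → (5,20,-17)
river: ρ → (-17,14,8)
river: ρ → (8,18,-13)
ρ-cycle length = 14 (tail of 1 descent step not counted)

14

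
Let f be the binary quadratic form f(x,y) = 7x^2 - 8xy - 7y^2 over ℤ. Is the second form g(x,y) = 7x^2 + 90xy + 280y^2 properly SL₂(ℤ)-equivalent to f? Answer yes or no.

D₁ = 260, D₂ = 260
river cycle of f (length 10): (-7, 8, 7), (7, 6, -8), (-8, 10, 5), (5, 10, -8), (-8, 6, 7), (7, 8, -7), (-7, 6, 8), (8, 10, -5), (-5, 10, 8), (8, 6, -7)
river cycle of g (length 10): (7, 6, -8), (-8, 10, 5), (5, 10, -8), (-8, 6, 7), (7, 8, -7), (-7, 6, 8), (8, 10, -5), (-5, 10, 8), (8, 6, -7), (-7, 8, 7)
cycles coincide ⇒ equivalent

yes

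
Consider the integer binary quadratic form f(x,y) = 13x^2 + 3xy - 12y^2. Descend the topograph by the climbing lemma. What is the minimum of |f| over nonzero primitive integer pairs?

river: ρ → (-12,21,4)
river: ρ → (4,19,-17)
river: ρ → (-17,15,6)
river: ρ → (6,21,-8)
river: ρ → (-8,11,16)
river: ρ → (16,21,-3)
river: ρ → (-3,21,16)
river: ρ → (16,11,-8)
river: ρ → (-8,21,6)
river: ρ → (6,15,-17)
river: ρ → (-17,19,4)
river: ρ → (4,21,-12)
river: ρ → (-12,3,13)
river: ρ → (13,23,-2)
river: ρ → (-2,25,1)
river: ρ → (1,25,-2)
river: ρ → (-2,23,13)
river: ρ → (13,3,-12)
closes: descent 0, river 18
min |a| on river = 1

1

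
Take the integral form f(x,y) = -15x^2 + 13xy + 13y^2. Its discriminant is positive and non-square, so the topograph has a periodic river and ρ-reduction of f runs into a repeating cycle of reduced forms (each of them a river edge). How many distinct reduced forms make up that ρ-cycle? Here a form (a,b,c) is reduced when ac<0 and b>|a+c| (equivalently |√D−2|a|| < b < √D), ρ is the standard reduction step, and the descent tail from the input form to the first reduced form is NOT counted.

D = 949, ⌊√D⌋ = 30
river: ρ → (13,13,-15)
river: ρ → (-15,17,11)
river: ρ → (11,27,-5)
river: ρ → (-5,23,21)
river: ρ → (21,19,-7)
river: ρ → (-7,23,15)
river: ρ → (15,7,-15)
river: ρ → (-15,23,7)
river: ρ → (7,19,-21)
river: ρ → (-21,23,5)
river: ρ → (5,27,-11)
river: ρ → (-11,17,15)
river: ρ → (15,13,-13)
river: ρ → (-13,13,15)
river: ρ → (15,17,-11)
river: ρ → (-11,27,5)
river: ρ → (5,23,-21)
river: ρ → (-21,19,7)
river: ρ → (7,23,-15)
river: ρ → (-15,7,15)
river: ρ → (15,23,-7)
river: ρ → (-7,19,21)
river: ρ → (21,23,-5)
river: ρ → (-5,27,11)
river: ρ → (11,17,-15)
river: ρ → (-15,13,13)
ρ-cycle length = 26 (tail of 0 descent steps not counted)

26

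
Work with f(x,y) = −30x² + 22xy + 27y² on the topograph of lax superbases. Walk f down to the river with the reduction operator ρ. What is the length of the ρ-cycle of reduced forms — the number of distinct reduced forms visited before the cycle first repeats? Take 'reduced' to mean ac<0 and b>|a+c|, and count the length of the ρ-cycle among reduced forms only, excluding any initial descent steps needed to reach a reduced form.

D = 3724, ⌊√D⌋ = 61
river: ρ → (27,32,-25)
river: ρ → (-25,18,34)
river: ρ → (34,50,-9)
river: ρ → (-9,58,10)
river: ρ → (10,42,-49)
river: ρ → (-49,56,3)
river: ρ → (3,58,-30)
river: ρ → (-30,2,31)
river: ρ → (31,60,-1)
river: ρ → (-1,60,31)
river: ρ → (31,2,-30)
river: ρ → (-30,58,3)
river: ρ → (3,56,-49)
river: ρ → (-49,42,10)
river: ρ → (10,58,-9)
river: ρ → (-9,50,34)
river: ρ → (34,18,-25)
river: ρ → (-25,32,27)
river: ρ → (27,22,-30)
river: ρ → (-30,38,19)
river: ρ → (19,38,-30)
river: ρ → (-30,22,27)
ρ-cycle length = 22 (tail of 0 descent steps not counted)

22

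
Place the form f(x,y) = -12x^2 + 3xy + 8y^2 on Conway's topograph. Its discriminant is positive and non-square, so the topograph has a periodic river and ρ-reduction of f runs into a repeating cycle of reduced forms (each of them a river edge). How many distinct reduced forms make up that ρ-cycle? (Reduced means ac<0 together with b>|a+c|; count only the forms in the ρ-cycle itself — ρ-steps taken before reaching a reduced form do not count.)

D = 393, ⌊√D⌋ = 19
descent: ρ → (8,13,-7)  [lands on river]
river: ρ → (-7,15,6)
river: ρ → (6,9,-13)
river: ρ → (-13,17,2)
river: ρ → (2,19,-4)
river: ρ → (-4,13,14)
river: ρ → (14,15,-3)
river: ρ → (-3,15,14)
river: ρ → (14,13,-4)
river: ρ → (-4,19,2)
river: ρ → (2,17,-13)
river: ρ → (-13,9,6)
river: ρ → (6,15,-7)
river: ρ → (-7,13,8)
river: ρ → (8,19,-1)
river: ρ → (-1,19,8)
ρ-cycle length = 16 (tail of 1 descent step not counted)

16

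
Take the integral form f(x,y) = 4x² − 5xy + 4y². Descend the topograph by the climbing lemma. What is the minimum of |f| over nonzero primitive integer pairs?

translate: b→3 (≡-5 mod 8), so (4,-5,4)→(4,3,3)
flip: (4,3,3)→(3,-3,4)
translate: b→3 (≡-3 mod 6), so (3,-3,4)→(3,3,4)
reduced (well bottom): (3,3,4) with a≤c, −a<b≤a
well minimum = a = 3

3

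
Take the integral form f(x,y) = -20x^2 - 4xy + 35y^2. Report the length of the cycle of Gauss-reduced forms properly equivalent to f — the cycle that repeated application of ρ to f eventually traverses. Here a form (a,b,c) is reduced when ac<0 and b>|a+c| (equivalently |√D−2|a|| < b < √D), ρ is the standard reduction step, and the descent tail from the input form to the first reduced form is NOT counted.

D = 2816, ⌊√D⌋ = 53
descent: ρ → (35,4,-20)
descent: ρ → (-20,36,19)  [lands on river]
river: ρ → (19,40,-16)
river: ρ → (-16,24,35)
river: ρ → (35,46,-5)
river: ρ → (-5,44,44)
river: ρ → (44,44,-5)
river: ρ → (-5,46,35)
river: ρ → (35,24,-16)
river: ρ → (-16,40,19)
river: ρ → (19,36,-20)
river: ρ → (-20,44,11)
river: ρ → (11,44,-20)
ρ-cycle length = 12 (tail of 2 descent steps not counted)

12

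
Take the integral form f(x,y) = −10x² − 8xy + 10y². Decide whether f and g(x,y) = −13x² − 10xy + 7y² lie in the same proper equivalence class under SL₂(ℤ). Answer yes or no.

D₁ = 464, D₂ = 464
river cycle of f (length 10): (10, 8, -10), (-10, 12, 8), (8, 20, -2), (-2, 20, 8), (8, 12, -10), (-10, 8, 10), (10, 12, -8), (-8, 20, 2), (2, 20, -8), (-8, 12, 10)
river cycle of g (length 10): (7, 10, -13), (-13, 16, 4), (4, 16, -13), (-13, 10, 7), (7, 18, -5), (-5, 12, 16), (16, 20, -1), (-1, 20, 16), (16, 12, -5), (-5, 18, 7)
cycles differ ⇒ inequivalent

no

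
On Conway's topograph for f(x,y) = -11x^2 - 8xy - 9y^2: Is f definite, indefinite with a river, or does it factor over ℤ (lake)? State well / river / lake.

D = b²−4ac = (-8)² − 4·(-11)·(-9) = -332
D < 0 ⇒ definite ⇒ every region one sign ⇒ single well

well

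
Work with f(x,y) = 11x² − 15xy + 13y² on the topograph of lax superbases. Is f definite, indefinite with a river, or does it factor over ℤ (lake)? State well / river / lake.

D = b²−4ac = (-15)² − 4·11·13 = -347
D < 0 ⇒ definite ⇒ every region one sign ⇒ single well

well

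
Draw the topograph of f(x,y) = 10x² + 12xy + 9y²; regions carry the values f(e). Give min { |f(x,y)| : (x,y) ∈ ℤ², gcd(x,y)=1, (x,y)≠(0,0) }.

translate: b→-8 (≡12 mod 20), so (10,12,9)→(10,-8,7)
flip: (10,-8,7)→(7,8,10)
translate: b→-6 (≡8 mod 14), so (7,8,10)→(7,-6,9)
reduced (well bottom): (7,-6,9) with a≤c, −a<b≤a
well minimum = a = 7

7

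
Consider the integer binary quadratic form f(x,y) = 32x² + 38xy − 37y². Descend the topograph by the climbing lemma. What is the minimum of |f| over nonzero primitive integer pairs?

river: ρ → (-37,36,33)
river: ρ → (33,30,-40)
river: ρ → (-40,50,23)
river: ρ → (23,42,-48)
river: ρ → (-48,54,17)
river: ρ → (17,48,-57)
river: ρ → (-57,66,8)
river: ρ → (8,78,-3)
river: ρ → (-3,78,8)
river: ρ → (8,66,-57)
river: ρ → (-57,48,17)
river: ρ → (17,54,-48)
river: ρ → (-48,42,23)
river: ρ → (23,50,-40)
river: ρ → (-40,30,33)
river: ρ → (33,36,-37)
river: ρ → (-37,38,32)
river: ρ → (32,26,-43)
river: ρ → (-43,60,15)
river: ρ → (15,60,-43)
river: ρ → (-43,26,32)
river: ρ → (32,38,-37)
closes: descent 0, river 22
min |a| on river = 3

3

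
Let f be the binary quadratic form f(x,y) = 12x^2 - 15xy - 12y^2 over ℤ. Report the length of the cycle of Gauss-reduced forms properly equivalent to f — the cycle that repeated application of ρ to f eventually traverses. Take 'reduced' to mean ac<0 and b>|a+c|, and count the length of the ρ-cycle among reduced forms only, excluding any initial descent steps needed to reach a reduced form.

D = 801, ⌊√D⌋ = 28
descent: ρ → (-12,15,12)  [lands on river]
river: ρ → (12,9,-15)
river: ρ → (-15,21,6)
river: ρ → (6,27,-3)
river: ρ → (-3,27,6)
river: ρ → (6,21,-15)
river: ρ → (-15,9,12)
river: ρ → (12,15,-12)
river: ρ → (-12,9,15)
river: ρ → (15,21,-6)
river: ρ → (-6,27,3)
river: ρ → (3,27,-6)
river: ρ → (-6,21,15)
river: ρ → (15,9,-12)
ρ-cycle length = 14 (tail of 1 descent step not counted)

14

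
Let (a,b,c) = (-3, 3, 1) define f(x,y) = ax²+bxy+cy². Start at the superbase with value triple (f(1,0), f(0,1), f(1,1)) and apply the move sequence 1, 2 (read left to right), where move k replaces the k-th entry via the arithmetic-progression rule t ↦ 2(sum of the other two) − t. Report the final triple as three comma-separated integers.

start (-3,1,1) = (f(1,0),f(0,1),f(1,1))
replace slot 1: 2·(1+1) − (-3) = 7 → (7,1,1)
replace slot 2: 2·(7+1) − 1 = 15 → (7,15,1)

7,15,1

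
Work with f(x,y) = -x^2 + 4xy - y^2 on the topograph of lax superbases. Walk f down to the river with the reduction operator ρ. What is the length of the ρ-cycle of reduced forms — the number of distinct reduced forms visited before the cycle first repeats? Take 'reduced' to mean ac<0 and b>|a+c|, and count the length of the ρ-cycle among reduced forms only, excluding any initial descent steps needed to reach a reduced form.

D = 12, ⌊√D⌋ = 3
descent: ρ → (-1,2,2)  [lands on river]
river: ρ → (2,2,-1)
ρ-cycle length = 2 (tail of 1 descent step not counted)

2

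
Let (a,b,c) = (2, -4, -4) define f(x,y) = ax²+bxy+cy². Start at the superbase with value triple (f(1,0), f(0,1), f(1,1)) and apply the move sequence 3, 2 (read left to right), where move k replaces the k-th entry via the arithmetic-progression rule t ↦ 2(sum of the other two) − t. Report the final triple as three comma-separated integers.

start (2,-4,-6) = (f(1,0),f(0,1),f(1,1))
replace slot 3: 2·(2+(-4)) − (-6) = 2 → (2,-4,2)
replace slot 2: 2·(2+2) − (-4) = 12 → (2,12,2)

2,12,2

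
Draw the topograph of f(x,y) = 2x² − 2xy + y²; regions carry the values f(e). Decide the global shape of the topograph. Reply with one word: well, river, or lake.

D = b²−4ac = (-2)² − 4·2·1 = -4
D < 0 ⇒ definite ⇒ every region one sign ⇒ single well

well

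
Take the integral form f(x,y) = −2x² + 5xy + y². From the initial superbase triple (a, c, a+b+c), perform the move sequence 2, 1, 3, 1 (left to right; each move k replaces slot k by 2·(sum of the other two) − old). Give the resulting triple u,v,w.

start (-2,1,4) = (f(1,0),f(0,1),f(1,1))
replace slot 2: 2·((-2)+4) − 1 = 3 → (-2,3,4)
replace slot 1: 2·(3+4) − (-2) = 16 → (16,3,4)
replace slot 3: 2·(16+3) − 4 = 34 → (16,3,34)
replace slot 1: 2·(3+34) − 16 = 58 → (58,3,34)

58,3,34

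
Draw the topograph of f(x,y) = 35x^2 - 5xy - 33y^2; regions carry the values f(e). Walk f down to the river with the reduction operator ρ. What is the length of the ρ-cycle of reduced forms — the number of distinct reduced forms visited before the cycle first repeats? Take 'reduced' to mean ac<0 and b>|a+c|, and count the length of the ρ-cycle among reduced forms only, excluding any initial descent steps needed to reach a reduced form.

D = 4645, ⌊√D⌋ = 68
descent: ρ → (-33,5,35)  [lands on river]
river: ρ → (35,65,-3)
river: ρ → (-3,67,13)
river: ρ → (13,63,-13)
river: ρ → (-13,67,3)
river: ρ → (3,65,-35)
river: ρ → (-35,5,33)
river: ρ → (33,61,-7)
river: ρ → (-7,65,15)
river: ρ → (15,55,-27)
river: ρ → (-27,53,17)
river: ρ → (17,49,-33)
river: ρ → (-33,17,33)
river: ρ → (33,49,-17)
river: ρ → (-17,53,27)
river: ρ → (27,55,-15)
river: ρ → (-15,65,7)
river: ρ → (7,61,-33)
ρ-cycle length = 18 (tail of 1 descent step not counted)

18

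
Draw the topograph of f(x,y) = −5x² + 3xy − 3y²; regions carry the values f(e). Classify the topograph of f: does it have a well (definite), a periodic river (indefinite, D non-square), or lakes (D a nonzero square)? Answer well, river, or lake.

D = b²−4ac = 3² − 4·(-5)·(-3) = -51
D < 0 ⇒ definite ⇒ every region one sign ⇒ single well

well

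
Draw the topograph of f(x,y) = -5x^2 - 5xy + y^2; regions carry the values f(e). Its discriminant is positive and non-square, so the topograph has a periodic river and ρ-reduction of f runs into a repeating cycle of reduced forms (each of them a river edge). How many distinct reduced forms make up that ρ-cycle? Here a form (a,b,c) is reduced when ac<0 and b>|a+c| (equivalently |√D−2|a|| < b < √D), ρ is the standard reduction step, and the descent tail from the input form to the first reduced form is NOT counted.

D = 45, ⌊√D⌋ = 6
descent: ρ → (1,5,-5)  [lands on river]
river: ρ → (-5,5,1)
ρ-cycle length = 2 (tail of 1 descent step not counted)

2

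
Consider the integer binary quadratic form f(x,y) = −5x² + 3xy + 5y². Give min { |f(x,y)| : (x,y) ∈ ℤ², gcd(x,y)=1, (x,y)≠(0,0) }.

river: ρ → (5,7,-3)
river: ρ → (-3,5,7)
river: ρ → (7,9,-1)
river: ρ → (-1,9,7)
river: ρ → (7,5,-3)
river: ρ → (-3,7,5)
river: ρ → (5,3,-5)
river: ρ → (-5,7,3)
river: ρ → (3,5,-7)
river: ρ → (-7,9,1)
river: ρ → (1,9,-7)
river: ρ → (-7,5,3)
river: ρ → (3,7,-5)
river: ρ → (-5,3,5)
closes: descent 0, river 14
min |a| on river = 1

1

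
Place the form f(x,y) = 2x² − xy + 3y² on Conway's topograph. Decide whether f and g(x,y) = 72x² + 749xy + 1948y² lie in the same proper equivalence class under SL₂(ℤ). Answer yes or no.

D₁ = -23, D₂ = -23
f: reduced (well bottom): (2,-1,3) with a≤c, −a<b≤a
g: translate: b→29 (≡749 mod 144), so (72,749,1948)→(72,29,3)
g: flip: (72,29,3)→(3,-29,72)
g: translate: b→1 (≡-29 mod 6), so (3,-29,72)→(3,1,2)
g: flip: (3,1,2)→(2,-1,3)
g: reduced (well bottom): (2,-1,3) with a≤c, −a<b≤a
reduced forms (2, -1, 3) vs (2, -1, 3) ⇒ equivalent

yes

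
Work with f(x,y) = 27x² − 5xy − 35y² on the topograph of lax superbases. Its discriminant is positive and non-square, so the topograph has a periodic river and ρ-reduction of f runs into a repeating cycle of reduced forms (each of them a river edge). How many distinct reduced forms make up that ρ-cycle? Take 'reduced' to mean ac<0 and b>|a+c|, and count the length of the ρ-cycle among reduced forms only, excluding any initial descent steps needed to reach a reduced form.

D = 3805, ⌊√D⌋ = 61
descent: ρ → (-35,5,27)
descent: ρ → (27,49,-13)  [lands on river]
river: ρ → (-13,55,15)
river: ρ → (15,35,-43)
river: ρ → (-43,51,7)
river: ρ → (7,61,-3)
river: ρ → (-3,59,27)
ρ-cycle length = 6 (tail of 2 descent steps not counted)

6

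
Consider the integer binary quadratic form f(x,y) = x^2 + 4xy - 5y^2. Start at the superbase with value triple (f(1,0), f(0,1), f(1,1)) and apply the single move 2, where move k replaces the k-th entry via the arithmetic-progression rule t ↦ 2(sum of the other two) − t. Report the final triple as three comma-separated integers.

start (1,-5,0) = (f(1,0),f(0,1),f(1,1))
replace slot 2: 2·(1+0) − (-5) = 7 → (1,7,0)

1,7,0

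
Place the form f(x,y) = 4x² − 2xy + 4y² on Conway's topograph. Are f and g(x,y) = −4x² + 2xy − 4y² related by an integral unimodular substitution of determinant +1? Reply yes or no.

D₁ = -60, D₂ = -60
f: flip: (4,-2,4)→(4,2,4)
f: reduced (well bottom): (4,2,4) with a≤c, −a<b≤a
g is negative-definite; reduce −g:
−g: flip: (4,-2,4)→(4,2,4)
−g: reduced (well bottom): (4,2,4) with a≤c, −a<b≤a
flip sign back: reduced form of g is (-4,-2,-4)
reduced forms (4, 2, 4) vs (-4, -2, -4) ⇒ inequivalent

no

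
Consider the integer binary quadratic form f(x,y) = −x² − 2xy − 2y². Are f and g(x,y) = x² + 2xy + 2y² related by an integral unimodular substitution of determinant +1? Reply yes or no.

D₁ = -4, D₂ = -4
f is negative-definite; reduce −f:
−f: translate: b→0 (≡2 mod 2), so (1,2,2)→(1,0,1)
−f: reduced (well bottom): (1,0,1) with a≤c, −a<b≤a
flip sign back: reduced form of f is (-1,0,-1)
g: translate: b→0 (≡2 mod 2), so (1,2,2)→(1,0,1)
g: reduced (well bottom): (1,0,1) with a≤c, −a<b≤a
reduced forms (-1, 0, -1) vs (1, 0, 1) ⇒ inequivalent

no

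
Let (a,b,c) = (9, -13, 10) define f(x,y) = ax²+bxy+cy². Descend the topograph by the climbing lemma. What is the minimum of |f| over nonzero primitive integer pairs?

translate: b→5 (≡-13 mod 18), so (9,-13,10)→(9,5,6)
flip: (9,5,6)→(6,-5,9)
reduced (well bottom): (6,-5,9) with a≤c, −a<b≤a
well minimum = a = 6

6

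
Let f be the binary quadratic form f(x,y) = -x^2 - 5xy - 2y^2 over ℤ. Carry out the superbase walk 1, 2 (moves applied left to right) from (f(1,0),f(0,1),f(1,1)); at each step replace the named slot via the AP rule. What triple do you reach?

start (-1,-2,-8) = (f(1,0),f(0,1),f(1,1))
replace slot 1: 2·((-2)+(-8)) − (-1) = -19 → (-19,-2,-8)
replace slot 2: 2·((-19)+(-8)) − (-2) = -52 → (-19,-52,-8)

-19,-52,-8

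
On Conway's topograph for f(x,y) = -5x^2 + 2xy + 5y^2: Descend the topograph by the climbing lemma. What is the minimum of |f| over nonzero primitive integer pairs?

river: ρ → (5,8,-2)
river: ρ → (-2,8,5)
river: ρ → (5,2,-5)
river: ρ → (-5,8,2)
river: ρ → (2,8,-5)
river: ρ → (-5,2,5)
closes: descent 0, river 6
min |a| on river = 2

2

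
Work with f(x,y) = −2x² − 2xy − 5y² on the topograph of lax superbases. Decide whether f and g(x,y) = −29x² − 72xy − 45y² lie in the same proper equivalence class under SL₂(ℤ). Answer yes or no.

D₁ = -36, D₂ = -36
f is negative-definite; reduce −f:
−f: reduced (well bottom): (2,2,5) with a≤c, −a<b≤a
flip sign back: reduced form of f is (-2,-2,-5)
g is negative-definite; reduce −g:
−g: translate: b→14 (≡72 mod 58), so (29,72,45)→(29,14,2)
−g: flip: (29,14,2)→(2,-14,29)
−g: translate: b→2 (≡-14 mod 4), so (2,-14,29)→(2,2,5)
−g: reduced (well bottom): (2,2,5) with a≤c, −a<b≤a
flip sign back: reduced form of g is (-2,-2,-5)
reduced forms (-2, -2, -5) vs (-2, -2, -5) ⇒ equivalent

yes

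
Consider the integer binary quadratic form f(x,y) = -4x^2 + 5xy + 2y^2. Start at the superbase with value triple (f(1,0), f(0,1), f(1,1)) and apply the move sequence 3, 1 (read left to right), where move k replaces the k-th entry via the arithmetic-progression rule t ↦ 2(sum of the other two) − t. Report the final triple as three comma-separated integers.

start (-4,2,3) = (f(1,0),f(0,1),f(1,1))
replace slot 3: 2·((-4)+2) − 3 = -7 → (-4,2,-7)
replace slot 1: 2·(2+(-7)) − (-4) = -6 → (-6,2,-7)

-6,2,-7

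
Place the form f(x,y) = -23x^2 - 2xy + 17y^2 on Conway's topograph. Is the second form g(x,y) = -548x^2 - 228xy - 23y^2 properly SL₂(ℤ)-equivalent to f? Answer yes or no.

D₁ = 1568, D₂ = 1568
river cycle of f (length 4): (17, 36, -4), (-4, 36, 17), (17, 32, -8), (-8, 32, 17)
river cycle of g (length 4): (17, 36, -4), (-4, 36, 17), (17, 32, -8), (-8, 32, 17)
cycles coincide ⇒ equivalent

yes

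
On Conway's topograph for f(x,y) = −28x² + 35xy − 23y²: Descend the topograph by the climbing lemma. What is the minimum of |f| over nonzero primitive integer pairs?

translate: b→21 (≡-35 mod 56), so (28,-35,23)→(28,21,16)
flip: (28,21,16)→(16,-21,28)
translate: b→11 (≡-21 mod 32), so (16,-21,28)→(16,11,23)
reduced (well bottom): (16,11,23) with a≤c, −a<b≤a
well minimum |f| = |-16| = 16 (negative-definite)

16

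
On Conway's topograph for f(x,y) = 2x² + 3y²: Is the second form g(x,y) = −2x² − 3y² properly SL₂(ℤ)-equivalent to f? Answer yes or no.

D₁ = -24, D₂ = -24
f: reduced (well bottom): (2,0,3) with a≤c, −a<b≤a
g is negative-definite; reduce −g:
−g: reduced (well bottom): (2,0,3) with a≤c, −a<b≤a
flip sign back: reduced form of g is (-2,0,-3)
reduced forms (2, 0, 3) vs (-2, 0, -3) ⇒ inequivalent

no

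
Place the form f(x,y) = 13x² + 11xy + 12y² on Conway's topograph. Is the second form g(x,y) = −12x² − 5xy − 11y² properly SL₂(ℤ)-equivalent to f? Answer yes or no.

D₁ = -503, D₂ = -503
f: flip: (13,11,12)→(12,-11,13)
f: reduced (well bottom): (12,-11,13) with a≤c, −a<b≤a
g is negative-definite; reduce −g:
−g: flip: (12,5,11)→(11,-5,12)
−g: reduced (well bottom): (11,-5,12) with a≤c, −a<b≤a
flip sign back: reduced form of g is (-11,5,-12)
reduced forms (12, -11, 13) vs (-11, 5, -12) ⇒ inequivalent

no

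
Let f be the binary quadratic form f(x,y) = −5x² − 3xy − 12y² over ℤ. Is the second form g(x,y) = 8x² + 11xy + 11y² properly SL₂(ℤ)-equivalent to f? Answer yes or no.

D₁ = -231, D₂ = -231
f is negative-definite; reduce −f:
−f: reduced (well bottom): (5,3,12) with a≤c, −a<b≤a
flip sign back: reduced form of f is (-5,-3,-12)
g: translate: b→-5 (≡11 mod 16), so (8,11,11)→(8,-5,8)
g: flip: (8,-5,8)→(8,5,8)
g: reduced (well bottom): (8,5,8) with a≤c, −a<b≤a
reduced forms (-5, -3, -12) vs (8, 5, 8) ⇒ inequivalent

no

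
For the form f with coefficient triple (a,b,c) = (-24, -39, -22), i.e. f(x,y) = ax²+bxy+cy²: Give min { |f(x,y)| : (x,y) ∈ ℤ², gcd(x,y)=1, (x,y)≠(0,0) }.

translate: b→-9 (≡39 mod 48), so (24,39,22)→(24,-9,7)
flip: (24,-9,7)→(7,9,24)
translate: b→-5 (≡9 mod 14), so (7,9,24)→(7,-5,22)
reduced (well bottom): (7,-5,22) with a≤c, −a<b≤a
well minimum |f| = |-7| = 7 (negative-definite)

7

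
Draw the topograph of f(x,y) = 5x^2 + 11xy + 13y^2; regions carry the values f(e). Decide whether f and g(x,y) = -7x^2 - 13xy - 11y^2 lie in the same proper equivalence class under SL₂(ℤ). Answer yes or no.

D₁ = -139, D₂ = -139
f: translate: b→1 (≡11 mod 10), so (5,11,13)→(5,1,7)
f: reduced (well bottom): (5,1,7) with a≤c, −a<b≤a
g is negative-definite; reduce −g:
−g: translate: b→-1 (≡13 mod 14), so (7,13,11)→(7,-1,5)
−g: flip: (7,-1,5)→(5,1,7)
−g: reduced (well bottom): (5,1,7) with a≤c, −a<b≤a
flip sign back: reduced form of g is (-5,-1,-7)
reduced forms (5, 1, 7) vs (-5, -1, -7) ⇒ inequivalent

no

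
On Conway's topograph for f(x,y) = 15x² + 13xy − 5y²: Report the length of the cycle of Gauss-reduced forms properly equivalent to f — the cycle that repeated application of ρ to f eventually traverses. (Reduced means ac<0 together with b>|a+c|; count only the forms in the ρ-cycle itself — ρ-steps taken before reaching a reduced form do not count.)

D = 469, ⌊√D⌋ = 21
river: ρ → (-5,17,9)
river: ρ → (9,19,-3)
river: ρ → (-3,17,15)
river: ρ → (15,13,-5)
ρ-cycle length = 4 (tail of 0 descent steps not counted)

4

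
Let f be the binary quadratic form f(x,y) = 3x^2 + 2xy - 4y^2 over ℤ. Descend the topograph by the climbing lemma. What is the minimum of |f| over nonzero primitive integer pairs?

river: ρ → (-4,6,1)
river: ρ → (1,6,-4)
river: ρ → (-4,2,3)
river: ρ → (3,4,-3)
river: ρ → (-3,2,4)
river: ρ → (4,6,-1)
river: ρ → (-1,6,4)
river: ρ → (4,2,-3)
river: ρ → (-3,4,3)
river: ρ → (3,2,-4)
closes: descent 0, river 10
min |a| on river = 1

1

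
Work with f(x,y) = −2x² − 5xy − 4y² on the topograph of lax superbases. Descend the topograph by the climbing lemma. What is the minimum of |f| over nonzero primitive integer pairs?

translate: b→1 (≡5 mod 4), so (2,5,4)→(2,1,1)
flip: (2,1,1)→(1,-1,2)
translate: b→1 (≡-1 mod 2), so (1,-1,2)→(1,1,2)
reduced (well bottom): (1,1,2) with a≤c, −a<b≤a
well minimum |f| = |-1| = 1 (negative-definite)

1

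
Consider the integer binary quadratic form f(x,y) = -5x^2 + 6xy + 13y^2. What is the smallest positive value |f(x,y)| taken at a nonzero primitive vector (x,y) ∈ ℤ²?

descent: ρ → (13,-6,-5)
descent: ρ → (-5,16,2)  [lands on river]
river: ρ → (2,16,-5)
river: ρ → (-5,14,5)
river: ρ → (5,16,-2)
river: ρ → (-2,16,5)
river: ρ → (5,14,-5)
closes: descent 2, river 6
min |a| on river = 2

2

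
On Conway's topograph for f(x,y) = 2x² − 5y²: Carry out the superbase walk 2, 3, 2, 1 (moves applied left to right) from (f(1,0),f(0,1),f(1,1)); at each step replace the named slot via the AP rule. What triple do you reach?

start (2,-5,-3) = (f(1,0),f(0,1),f(1,1))
replace slot 2: 2·(2+(-3)) − (-5) = 3 → (2,3,-3)
replace slot 3: 2·(2+3) − (-3) = 13 → (2,3,13)
replace slot 2: 2·(2+13) − 3 = 27 → (2,27,13)
replace slot 1: 2·(27+13) − 2 = 78 → (78,27,13)

78,27,13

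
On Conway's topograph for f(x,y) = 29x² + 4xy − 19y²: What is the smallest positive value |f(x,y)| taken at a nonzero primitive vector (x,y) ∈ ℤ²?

descent: ρ → (-19,34,14)  [lands on river]
river: ρ → (14,22,-31)
river: ρ → (-31,40,5)
river: ρ → (5,40,-31)
river: ρ → (-31,22,14)
river: ρ → (14,34,-19)
river: ρ → (-19,42,6)
river: ρ → (6,42,-19)
closes: descent 1, river 8
min |a| on river = 5

5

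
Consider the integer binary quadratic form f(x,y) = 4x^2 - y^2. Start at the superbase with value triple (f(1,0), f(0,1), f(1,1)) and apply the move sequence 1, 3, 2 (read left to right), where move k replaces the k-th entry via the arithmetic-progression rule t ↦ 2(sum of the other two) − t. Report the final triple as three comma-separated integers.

start (4,-1,3) = (f(1,0),f(0,1),f(1,1))
replace slot 1: 2·((-1)+3) − 4 = 0 → (0,-1,3)
replace slot 3: 2·(0+(-1)) − 3 = -5 → (0,-1,-5)
replace slot 2: 2·(0+(-5)) − (-1) = -9 → (0,-9,-5)

0,-9,-5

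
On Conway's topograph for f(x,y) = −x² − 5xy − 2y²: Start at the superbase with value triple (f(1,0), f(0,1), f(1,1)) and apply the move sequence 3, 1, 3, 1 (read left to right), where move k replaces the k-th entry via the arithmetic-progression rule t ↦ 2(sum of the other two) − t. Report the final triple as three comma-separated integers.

start (-1,-2,-8) = (f(1,0),f(0,1),f(1,1))
replace slot 3: 2·((-1)+(-2)) − (-8) = 2 → (-1,-2,2)
replace slot 1: 2·((-2)+2) − (-1) = 1 → (1,-2,2)
replace slot 3: 2·(1+(-2)) − 2 = -4 → (1,-2,-4)
replace slot 1: 2·((-2)+(-4)) − 1 = -13 → (-13,-2,-4)

-13,-2,-4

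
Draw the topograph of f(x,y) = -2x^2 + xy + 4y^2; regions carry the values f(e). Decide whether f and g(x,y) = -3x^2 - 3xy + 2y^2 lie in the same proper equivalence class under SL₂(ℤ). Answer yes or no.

D₁ = 33, D₂ = 33
river cycle of f (length 4): (-2, 5, 1), (1, 5, -2), (-2, 3, 3), (3, 3, -2)
river cycle of g (length 4): (2, 3, -3), (-3, 3, 2), (2, 5, -1), (-1, 5, 2)
cycles differ ⇒ inequivalent

no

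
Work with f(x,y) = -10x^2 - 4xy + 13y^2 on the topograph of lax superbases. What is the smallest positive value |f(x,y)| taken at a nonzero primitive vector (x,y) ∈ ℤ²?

descent: ρ → (13,4,-10)  [lands on river]
river: ρ → (-10,16,7)
river: ρ → (7,12,-14)
river: ρ → (-14,16,5)
river: ρ → (5,14,-17)
river: ρ → (-17,20,2)
river: ρ → (2,20,-17)
river: ρ → (-17,14,5)
river: ρ → (5,16,-14)
river: ρ → (-14,12,7)
river: ρ → (7,16,-10)
river: ρ → (-10,4,13)
river: ρ → (13,22,-1)
river: ρ → (-1,22,13)
closes: descent 1, river 14
min |a| on river = 1

1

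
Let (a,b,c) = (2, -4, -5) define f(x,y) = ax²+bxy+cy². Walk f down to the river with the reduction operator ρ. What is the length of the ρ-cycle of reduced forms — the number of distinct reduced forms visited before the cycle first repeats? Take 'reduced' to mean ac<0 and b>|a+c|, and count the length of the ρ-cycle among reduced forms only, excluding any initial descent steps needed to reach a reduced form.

D = 56, ⌊√D⌋ = 7
descent: ρ → (-5,4,2)  [lands on river]
river: ρ → (2,4,-5)
river: ρ → (-5,6,1)
river: ρ → (1,6,-5)
ρ-cycle length = 4 (tail of 1 descent step not counted)

4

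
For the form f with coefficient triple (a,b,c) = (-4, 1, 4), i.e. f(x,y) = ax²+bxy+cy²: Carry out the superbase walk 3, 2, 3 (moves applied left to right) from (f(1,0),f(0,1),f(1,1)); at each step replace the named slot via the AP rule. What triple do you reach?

start (-4,4,1) = (f(1,0),f(0,1),f(1,1))
replace slot 3: 2·((-4)+4) − 1 = -1 → (-4,4,-1)
replace slot 2: 2·((-4)+(-1)) − 4 = -14 → (-4,-14,-1)
replace slot 3: 2·((-4)+(-14)) − (-1) = -35 → (-4,-14,-35)

-4,-14,-35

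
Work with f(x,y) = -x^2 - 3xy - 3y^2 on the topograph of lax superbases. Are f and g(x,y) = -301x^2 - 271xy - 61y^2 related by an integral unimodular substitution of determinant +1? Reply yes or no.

D₁ = -3, D₂ = -3
f is negative-definite; reduce −f:
−f: translate: b→1 (≡3 mod 2), so (1,3,3)→(1,1,1)
−f: reduced (well bottom): (1,1,1) with a≤c, −a<b≤a
flip sign back: reduced form of f is (-1,-1,-1)
g is negative-definite; reduce −g:
−g: flip: (301,271,61)→(61,-271,301)
−g: translate: b→-27 (≡-271 mod 122), so (61,-271,301)→(61,-27,3)
−g: flip: (61,-27,3)→(3,27,61)
−g: translate: b→3 (≡27 mod 6), so (3,27,61)→(3,3,1)
−g: flip: (3,3,1)→(1,-3,3)
−g: translate: b→1 (≡-3 mod 2), so (1,-3,3)→(1,1,1)
−g: reduced (well bottom): (1,1,1) with a≤c, −a<b≤a
flip sign back: reduced form of g is (-1,-1,-1)
reduced forms (-1, -1, -1) vs (-1, -1, -1) ⇒ equivalent

yes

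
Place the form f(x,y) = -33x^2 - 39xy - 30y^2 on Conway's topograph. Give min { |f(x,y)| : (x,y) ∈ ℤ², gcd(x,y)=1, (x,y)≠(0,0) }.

translate: b→-27 (≡39 mod 66), so (33,39,30)→(33,-27,24)
flip: (33,-27,24)→(24,27,33)
translate: b→-21 (≡27 mod 48), so (24,27,33)→(24,-21,30)
reduced (well bottom): (24,-21,30) with a≤c, −a<b≤a
well minimum |f| = |-24| = 24 (negative-definite)

24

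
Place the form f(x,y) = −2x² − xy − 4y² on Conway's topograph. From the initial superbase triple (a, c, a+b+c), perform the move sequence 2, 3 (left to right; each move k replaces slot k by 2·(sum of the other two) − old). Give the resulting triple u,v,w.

start (-2,-4,-7) = (f(1,0),f(0,1),f(1,1))
replace slot 2: 2·((-2)+(-7)) − (-4) = -14 → (-2,-14,-7)
replace slot 3: 2·((-2)+(-14)) − (-7) = -25 → (-2,-14,-25)

-2,-14,-25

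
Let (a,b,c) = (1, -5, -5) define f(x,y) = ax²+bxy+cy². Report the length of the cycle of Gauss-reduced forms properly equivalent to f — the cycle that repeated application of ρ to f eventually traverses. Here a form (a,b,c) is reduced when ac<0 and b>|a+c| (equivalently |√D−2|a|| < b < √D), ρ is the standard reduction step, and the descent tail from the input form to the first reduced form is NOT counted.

D = 45, ⌊√D⌋ = 6
descent: ρ → (-5,5,1)  [lands on river]
river: ρ → (1,5,-5)
ρ-cycle length = 2 (tail of 1 descent step not counted)

2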